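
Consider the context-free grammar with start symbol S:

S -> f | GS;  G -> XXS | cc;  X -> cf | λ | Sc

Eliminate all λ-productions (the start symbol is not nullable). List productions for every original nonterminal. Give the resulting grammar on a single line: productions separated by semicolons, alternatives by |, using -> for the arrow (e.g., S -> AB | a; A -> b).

Nullable set: {X}.
G -> XXS: X, X nullable, giving S | XS | XXS.
Drop X -> λ.
Unchanged (no nullable symbols): S -> GS; S -> f; G -> cc; X -> Sc; X -> cf.

S -> f | GS; G -> S | XS | cc | XXS; X -> Sc | cf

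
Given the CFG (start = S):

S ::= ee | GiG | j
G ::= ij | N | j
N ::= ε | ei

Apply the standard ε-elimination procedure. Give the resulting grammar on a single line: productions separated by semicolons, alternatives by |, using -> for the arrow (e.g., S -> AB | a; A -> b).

S -> i | j | Gi | ee | iG | GiG; G -> N | j | ij; N -> ei

Nullable set: {G, N}.
S -> GiG: G, G nullable, giving Gi | GiG | i | iG.
G -> N: N nullable, giving N.
Drop N -> ε.
Unchanged (no nullable symbols): S -> ee; S -> j; G -> ij; G -> j; N -> ei.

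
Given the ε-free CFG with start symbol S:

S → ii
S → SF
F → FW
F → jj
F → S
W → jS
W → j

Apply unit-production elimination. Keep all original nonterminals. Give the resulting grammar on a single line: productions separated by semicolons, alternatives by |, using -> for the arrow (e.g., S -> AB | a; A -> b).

Unit productions: F->S.
Unit pairs (A ⇒* B via units): (F,S).
S: inherits non-unit rules of {S} → SF | ii.
F: inherits non-unit rules of {F, S} → FW | SF | ii | jj.
W: inherits non-unit rules of {W} → j | jS.

S -> SF | ii; F -> FW | SF | ii | jj; W -> j | jS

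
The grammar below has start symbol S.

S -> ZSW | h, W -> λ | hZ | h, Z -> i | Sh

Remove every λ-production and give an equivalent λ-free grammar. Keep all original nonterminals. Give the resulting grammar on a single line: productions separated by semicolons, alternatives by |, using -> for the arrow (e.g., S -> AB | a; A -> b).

Nullable set: {W}.
S -> ZSW: W nullable, giving ZS | ZSW.
Drop W -> λ.
Unchanged (no nullable symbols): S -> h; W -> h; W -> hZ; Z -> Sh; Z -> i.

S -> h | ZS | ZSW; W -> h | hZ; Z -> i | Sh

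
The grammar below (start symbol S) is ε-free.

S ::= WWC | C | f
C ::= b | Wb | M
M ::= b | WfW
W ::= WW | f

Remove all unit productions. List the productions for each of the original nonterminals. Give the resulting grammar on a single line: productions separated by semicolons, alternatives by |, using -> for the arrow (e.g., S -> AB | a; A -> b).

S -> b | f | Wb | WWC | WfW; C -> b | Wb | WfW; M -> b | WfW; W -> f | WW

Unit productions: C->M, S->C.
Unit pairs (A ⇒* B via units): (C,M), (S,C), (S,M).
S: inherits non-unit rules of {C, M, S} → WWC | Wb | WfW | b | f.
C: inherits non-unit rules of {C, M} → Wb | WfW | b.
M: inherits non-unit rules of {M} → WfW | b.
W: inherits non-unit rules of {W} → WW | f.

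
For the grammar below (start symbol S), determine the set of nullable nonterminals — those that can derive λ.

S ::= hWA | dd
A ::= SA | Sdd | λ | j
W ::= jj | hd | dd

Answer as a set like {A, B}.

{A}

Directly nullable (have an ε-rule): {A}.
Not nullable: S, W — each has a terminal in every rule's right-hand side or depends on a non-nullable symbol.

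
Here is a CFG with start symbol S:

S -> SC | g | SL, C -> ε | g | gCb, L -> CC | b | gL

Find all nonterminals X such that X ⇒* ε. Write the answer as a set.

Directly nullable (have an ε-rule): {C}.
L is nullable via L -> CC (every symbol on the right is already known nullable).
Not nullable: S — each has a terminal in every rule's right-hand side or depends on a non-nullable symbol.

{C, L}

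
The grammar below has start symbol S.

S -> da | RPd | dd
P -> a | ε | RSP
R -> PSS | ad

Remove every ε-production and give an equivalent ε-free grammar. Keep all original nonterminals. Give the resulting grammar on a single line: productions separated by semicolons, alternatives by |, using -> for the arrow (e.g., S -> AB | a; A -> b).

Nullable set: {P}.
S -> RPd: P nullable, giving RPd | Rd.
Drop P -> ε.
P -> RSP: P nullable, giving RS | RSP.
R -> PSS: P nullable, giving PSS | SS.
Unchanged (no nullable symbols): S -> da; S -> dd; P -> a; R -> ad.

S -> Rd | da | dd | RPd; P -> a | RS | RSP; R -> SS | ad | PSS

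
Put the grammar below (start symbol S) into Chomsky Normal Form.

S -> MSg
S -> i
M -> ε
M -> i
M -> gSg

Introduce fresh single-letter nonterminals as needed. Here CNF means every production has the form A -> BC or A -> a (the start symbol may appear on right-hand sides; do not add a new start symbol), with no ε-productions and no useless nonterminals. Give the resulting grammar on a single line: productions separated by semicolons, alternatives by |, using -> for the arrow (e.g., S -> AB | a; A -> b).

Nullable: {M}; after ε-elimination: S -> i | Sg | MSg; M -> i | gSg.
No unit productions to eliminate.
TERM: introduce A -> g and substitute in every rule of length ≥2.
BIN: M -> ASA becomes M -> AB, B -> SA; S -> MSA becomes S -> MC, C -> SA.

S -> i | MC | SA; A -> g; B -> SA; C -> SA; M -> i | AB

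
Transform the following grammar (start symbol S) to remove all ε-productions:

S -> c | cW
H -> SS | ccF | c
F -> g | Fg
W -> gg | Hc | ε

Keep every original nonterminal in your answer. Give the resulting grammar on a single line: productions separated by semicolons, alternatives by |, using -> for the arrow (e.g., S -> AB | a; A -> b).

S -> c | cW; F -> g | Fg; H -> c | SS | ccF; W -> Hc | gg

Nullable set: {W}.
S -> cW: W nullable, giving c | cW.
Drop W -> ε.
Unchanged (no nullable symbols): S -> c; F -> Fg; F -> g; H -> SS; H -> c; H -> ccF; W -> Hc; W -> gg.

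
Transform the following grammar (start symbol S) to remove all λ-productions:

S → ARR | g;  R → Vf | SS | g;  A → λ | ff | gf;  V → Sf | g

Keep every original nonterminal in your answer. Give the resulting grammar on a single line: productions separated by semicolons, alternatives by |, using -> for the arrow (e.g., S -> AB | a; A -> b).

Nullable set: {A}.
S -> ARR: A nullable, giving ARR | RR.
Drop A -> λ.
Unchanged (no nullable symbols): S -> g; A -> ff; A -> gf; R -> SS; R -> Vf; R -> g; V -> Sf; V -> g.

S -> g | RR | ARR; A -> ff | gf; R -> g | SS | Vf; V -> g | Sf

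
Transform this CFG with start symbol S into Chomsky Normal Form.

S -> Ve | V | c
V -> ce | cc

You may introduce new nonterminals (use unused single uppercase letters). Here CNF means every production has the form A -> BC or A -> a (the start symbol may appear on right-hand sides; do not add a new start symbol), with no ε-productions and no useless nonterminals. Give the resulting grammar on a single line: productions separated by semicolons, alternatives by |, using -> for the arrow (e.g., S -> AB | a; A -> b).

No ε-productions.
After unit-elimination: S -> c | Ve | cc | ce; V -> cc | ce.
TERM: introduce B -> c, A -> e and substitute in every rule of length ≥2.

S -> c | BA | BB | VA; A -> e; B -> c; V -> BA | BB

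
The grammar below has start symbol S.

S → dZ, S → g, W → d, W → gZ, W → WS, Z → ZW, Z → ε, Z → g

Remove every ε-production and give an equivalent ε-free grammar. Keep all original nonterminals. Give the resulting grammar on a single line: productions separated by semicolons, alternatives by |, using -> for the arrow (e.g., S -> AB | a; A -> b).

S -> d | g | dZ; W -> d | g | WS | gZ; Z -> W | g | ZW

Nullable set: {Z}.
S -> dZ: Z nullable, giving d | dZ.
W -> gZ: Z nullable, giving g | gZ.
Drop Z -> ε.
Z -> ZW: Z nullable, giving W | ZW.
Unchanged (no nullable symbols): S -> g; W -> WS; W -> d; Z -> g.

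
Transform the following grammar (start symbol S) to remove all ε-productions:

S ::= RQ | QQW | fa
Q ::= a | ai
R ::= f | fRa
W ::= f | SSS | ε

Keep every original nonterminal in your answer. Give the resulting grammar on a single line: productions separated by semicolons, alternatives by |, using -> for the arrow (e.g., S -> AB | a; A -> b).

Nullable set: {W}.
S -> QQW: W nullable, giving QQ | QQW.
Drop W -> ε.
Unchanged (no nullable symbols): S -> RQ; S -> fa; Q -> a; Q -> ai; R -> f; R -> fRa; W -> SSS; W -> f.

S -> QQ | RQ | fa | QQW; Q -> a | ai; R -> f | fRa; W -> f | SSS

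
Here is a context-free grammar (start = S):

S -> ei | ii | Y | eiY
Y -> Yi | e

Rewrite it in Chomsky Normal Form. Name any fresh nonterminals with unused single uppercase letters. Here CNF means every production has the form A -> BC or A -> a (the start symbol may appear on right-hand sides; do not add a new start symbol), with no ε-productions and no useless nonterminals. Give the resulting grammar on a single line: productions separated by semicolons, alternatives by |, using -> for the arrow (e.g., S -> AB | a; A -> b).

No ε-productions.
After unit-elimination: S -> e | Yi | ei | ii | eiY; Y -> e | Yi.
TERM: introduce B -> e, A -> i and substitute in every rule of length ≥2.
BIN: S -> BAY becomes S -> BC, C -> AY.

S -> e | AA | BA | BC | YA; A -> i; B -> e; C -> AY; Y -> e | YA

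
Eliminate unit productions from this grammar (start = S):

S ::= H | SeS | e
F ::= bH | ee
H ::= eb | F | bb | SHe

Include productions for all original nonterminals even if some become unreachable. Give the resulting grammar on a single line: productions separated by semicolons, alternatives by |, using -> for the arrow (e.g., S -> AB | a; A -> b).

S -> e | bH | bb | eb | ee | SHe | SeS; F -> bH | ee; H -> bH | bb | eb | ee | SHe

Unit productions: H->F, S->H.
Unit pairs (A ⇒* B via units): (H,F), (S,F), (S,H).
S: inherits non-unit rules of {F, H, S} → SHe | SeS | bH | bb | e | eb | ee.
F: inherits non-unit rules of {F} → bH | ee.
H: inherits non-unit rules of {F, H} → SHe | bH | bb | eb | ee.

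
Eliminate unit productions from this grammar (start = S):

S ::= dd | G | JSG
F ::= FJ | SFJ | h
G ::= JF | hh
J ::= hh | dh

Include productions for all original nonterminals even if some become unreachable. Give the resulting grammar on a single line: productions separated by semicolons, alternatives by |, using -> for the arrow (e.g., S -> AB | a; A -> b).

Unit productions: S->G.
Unit pairs (A ⇒* B via units): (S,G).
S: inherits non-unit rules of {G, S} → JF | JSG | dd | hh.
F: inherits non-unit rules of {F} → FJ | SFJ | h.
G: inherits non-unit rules of {G} → JF | hh.
J: inherits non-unit rules of {J} → dh | hh.

S -> JF | dd | hh | JSG; F -> h | FJ | SFJ; G -> JF | hh; J -> dh | hh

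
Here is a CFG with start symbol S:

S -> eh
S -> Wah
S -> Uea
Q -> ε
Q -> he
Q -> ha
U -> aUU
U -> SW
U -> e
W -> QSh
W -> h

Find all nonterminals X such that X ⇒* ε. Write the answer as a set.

{Q}

Directly nullable (have an ε-rule): {Q}.
Not nullable: S, U, W — each has a terminal in every rule's right-hand side or depends on a non-nullable symbol.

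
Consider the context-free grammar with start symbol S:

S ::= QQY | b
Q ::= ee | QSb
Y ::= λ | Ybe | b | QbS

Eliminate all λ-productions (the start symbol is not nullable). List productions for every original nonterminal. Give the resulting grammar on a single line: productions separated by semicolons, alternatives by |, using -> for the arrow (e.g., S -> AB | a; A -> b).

Nullable set: {Y}.
S -> QQY: Y nullable, giving QQ | QQY.
Drop Y -> λ.
Y -> Ybe: Y nullable, giving Ybe | be.
Unchanged (no nullable symbols): S -> b; Q -> QSb; Q -> ee; Y -> QbS; Y -> b.

S -> b | QQ | QQY; Q -> ee | QSb; Y -> b | be | QbS | Ybe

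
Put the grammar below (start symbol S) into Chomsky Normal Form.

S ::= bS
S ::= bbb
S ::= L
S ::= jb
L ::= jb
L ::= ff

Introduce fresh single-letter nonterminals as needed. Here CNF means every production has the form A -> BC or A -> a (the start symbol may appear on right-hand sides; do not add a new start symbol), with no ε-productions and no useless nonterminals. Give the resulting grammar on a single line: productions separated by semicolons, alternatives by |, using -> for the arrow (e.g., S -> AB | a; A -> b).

No ε-productions.
After unit-elimination: S -> bS | ff | jb | bbb; L -> ff | jb.
TERM: introduce C -> b, A -> f, B -> j and substitute in every rule of length ≥2.
BIN: S -> CCC becomes S -> CD, D -> CC.
Drop unreachable/unproductive: L.

S -> AA | BC | CD | CS; A -> f; B -> j; C -> b; D -> CC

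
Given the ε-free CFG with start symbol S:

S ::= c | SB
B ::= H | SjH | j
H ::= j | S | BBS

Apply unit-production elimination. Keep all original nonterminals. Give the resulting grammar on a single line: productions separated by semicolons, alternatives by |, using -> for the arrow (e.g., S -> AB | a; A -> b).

Unit productions: B->H, H->S.
Unit pairs (A ⇒* B via units): (B,H), (B,S), (H,S).
S: inherits non-unit rules of {S} → SB | c.
B: inherits non-unit rules of {B, H, S} → BBS | SB | SjH | c | j.
H: inherits non-unit rules of {H, S} → BBS | SB | c | j.

S -> c | SB; B -> c | j | SB | BBS | SjH; H -> c | j | SB | BBS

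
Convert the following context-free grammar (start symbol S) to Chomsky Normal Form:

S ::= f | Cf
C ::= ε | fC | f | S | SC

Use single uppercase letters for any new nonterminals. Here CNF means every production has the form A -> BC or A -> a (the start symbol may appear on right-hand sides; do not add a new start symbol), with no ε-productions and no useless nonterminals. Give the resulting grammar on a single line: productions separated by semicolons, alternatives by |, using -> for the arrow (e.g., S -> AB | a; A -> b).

S -> f | CA; A -> f; C -> f | AC | CA | SC

Nullable: {C}; after ε-elimination: S -> f | Cf; C -> S | f | SC | fC.
After unit-elimination: S -> f | Cf; C -> f | Cf | SC | fC.
TERM: introduce A -> f and substitute in every rule of length ≥2.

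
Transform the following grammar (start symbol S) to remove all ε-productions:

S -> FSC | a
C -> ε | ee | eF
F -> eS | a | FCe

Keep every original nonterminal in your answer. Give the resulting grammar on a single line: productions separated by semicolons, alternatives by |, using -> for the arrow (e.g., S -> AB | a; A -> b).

Nullable set: {C}.
S -> FSC: C nullable, giving FS | FSC.
Drop C -> ε.
F -> FCe: C nullable, giving FCe | Fe.
Unchanged (no nullable symbols): S -> a; C -> eF; C -> ee; F -> a; F -> eS.

S -> a | FS | FSC; C -> eF | ee; F -> a | Fe | eS | FCe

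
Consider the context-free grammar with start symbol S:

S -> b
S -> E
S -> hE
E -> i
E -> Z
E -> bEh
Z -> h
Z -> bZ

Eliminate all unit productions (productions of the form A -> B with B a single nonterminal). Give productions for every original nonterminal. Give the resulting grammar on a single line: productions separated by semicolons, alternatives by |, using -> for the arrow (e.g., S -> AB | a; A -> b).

Unit productions: E->Z, S->E.
Unit pairs (A ⇒* B via units): (E,Z), (S,E), (S,Z).
S: inherits non-unit rules of {E, S, Z} → b | bEh | bZ | h | hE | i.
E: inherits non-unit rules of {E, Z} → bEh | bZ | h | i.
Z: inherits non-unit rules of {Z} → bZ | h.

S -> b | h | i | bZ | hE | bEh; E -> h | i | bZ | bEh; Z -> h | bZ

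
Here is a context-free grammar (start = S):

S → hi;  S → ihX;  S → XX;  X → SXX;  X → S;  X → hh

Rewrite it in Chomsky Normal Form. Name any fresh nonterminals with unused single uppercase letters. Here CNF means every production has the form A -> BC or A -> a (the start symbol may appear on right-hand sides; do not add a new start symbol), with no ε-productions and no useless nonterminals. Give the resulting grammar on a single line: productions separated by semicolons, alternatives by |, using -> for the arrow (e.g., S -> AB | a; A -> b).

No ε-productions.
After unit-elimination: S -> XX | hi | ihX; X -> XX | hh | hi | SXX | ihX.
TERM: introduce A -> h, B -> i and substitute in every rule of length ≥2.
BIN: S -> BAX becomes S -> BC, C -> AX; X -> BAX becomes X -> BD, D -> AX; X -> SXX becomes X -> SE, E -> XX.

S -> AB | BC | XX; A -> h; B -> i; C -> AX; D -> AX; E -> XX; X -> AA | AB | BD | SE | XX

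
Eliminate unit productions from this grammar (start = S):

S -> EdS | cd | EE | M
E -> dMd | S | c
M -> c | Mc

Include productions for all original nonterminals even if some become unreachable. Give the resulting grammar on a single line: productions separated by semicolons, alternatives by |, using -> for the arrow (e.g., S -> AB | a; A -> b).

Unit productions: E->S, S->M.
Unit pairs (A ⇒* B via units): (E,M), (E,S), (S,M).
S: inherits non-unit rules of {M, S} → EE | EdS | Mc | c | cd.
E: inherits non-unit rules of {E, M, S} → EE | EdS | Mc | c | cd | dMd.
M: inherits non-unit rules of {M} → Mc | c.

S -> c | EE | Mc | cd | EdS; E -> c | EE | Mc | cd | EdS | dMd; M -> c | Mc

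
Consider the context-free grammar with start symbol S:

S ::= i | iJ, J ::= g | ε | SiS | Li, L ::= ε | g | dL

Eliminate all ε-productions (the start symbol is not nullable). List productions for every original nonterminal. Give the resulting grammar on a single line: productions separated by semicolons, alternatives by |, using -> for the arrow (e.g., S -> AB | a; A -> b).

S -> i | iJ; J -> g | i | Li | SiS; L -> d | g | dL

Nullable set: {J, L}.
S -> iJ: J nullable, giving i | iJ.
Drop J -> ε.
J -> Li: L nullable, giving Li | i.
Drop L -> ε.
L -> dL: L nullable, giving d | dL.
Unchanged (no nullable symbols): S -> i; J -> SiS; J -> g; L -> g.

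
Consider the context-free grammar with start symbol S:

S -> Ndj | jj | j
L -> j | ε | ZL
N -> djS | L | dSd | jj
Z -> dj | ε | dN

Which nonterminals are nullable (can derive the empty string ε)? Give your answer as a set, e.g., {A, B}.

Directly nullable (have an ε-rule): {L, Z}.
N is nullable via N -> L (every symbol on the right is already known nullable).
Not nullable: S — each has a terminal in every rule's right-hand side or depends on a non-nullable symbol.

{L, N, Z}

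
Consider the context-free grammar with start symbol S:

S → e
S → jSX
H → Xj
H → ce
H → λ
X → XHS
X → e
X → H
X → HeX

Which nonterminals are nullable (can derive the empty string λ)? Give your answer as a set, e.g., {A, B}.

Directly nullable (have an ε-rule): {H}.
X is nullable via X -> H (every symbol on the right is already known nullable).
Not nullable: S — each has a terminal in every rule's right-hand side or depends on a non-nullable symbol.

{H, X}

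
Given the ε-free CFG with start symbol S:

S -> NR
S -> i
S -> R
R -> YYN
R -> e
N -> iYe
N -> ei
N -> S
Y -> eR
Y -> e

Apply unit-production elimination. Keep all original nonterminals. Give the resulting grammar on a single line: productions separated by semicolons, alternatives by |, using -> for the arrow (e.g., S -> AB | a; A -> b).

Unit productions: N->S, S->R.
Unit pairs (A ⇒* B via units): (N,R), (N,S), (S,R).
S: inherits non-unit rules of {R, S} → NR | YYN | e | i.
N: inherits non-unit rules of {N, R, S} → NR | YYN | e | ei | i | iYe.
R: inherits non-unit rules of {R} → YYN | e.
Y: inherits non-unit rules of {Y} → e | eR.

S -> e | i | NR | YYN; N -> e | i | NR | ei | YYN | iYe; R -> e | YYN; Y -> e | eR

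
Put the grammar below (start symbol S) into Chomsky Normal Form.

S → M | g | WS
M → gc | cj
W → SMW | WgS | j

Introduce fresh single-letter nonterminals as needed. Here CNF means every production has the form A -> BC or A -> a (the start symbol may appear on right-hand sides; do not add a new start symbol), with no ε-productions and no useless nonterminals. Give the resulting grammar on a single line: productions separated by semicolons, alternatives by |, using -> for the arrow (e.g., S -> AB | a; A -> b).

S -> g | AB | CA | WS; A -> c; B -> j; C -> g; D -> MW; E -> CS; M -> AB | CA; W -> j | SD | WE

No ε-productions.
After unit-elimination: S -> g | WS | cj | gc; M -> cj | gc; W -> j | SMW | WgS.
TERM: introduce A -> c, C -> g, B -> j and substitute in every rule of length ≥2.
BIN: W -> SMW becomes W -> SD, D -> MW; W -> WCS becomes W -> WE, E -> CS.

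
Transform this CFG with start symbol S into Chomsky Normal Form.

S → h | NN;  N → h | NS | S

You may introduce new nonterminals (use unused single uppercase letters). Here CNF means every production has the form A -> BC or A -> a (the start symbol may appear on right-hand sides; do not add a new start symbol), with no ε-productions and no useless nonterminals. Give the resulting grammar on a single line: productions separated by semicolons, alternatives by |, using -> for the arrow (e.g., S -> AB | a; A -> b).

S -> h | NN; N -> h | NN | NS

No ε-productions.
After unit-elimination: S -> h | NN; N -> h | NN | NS.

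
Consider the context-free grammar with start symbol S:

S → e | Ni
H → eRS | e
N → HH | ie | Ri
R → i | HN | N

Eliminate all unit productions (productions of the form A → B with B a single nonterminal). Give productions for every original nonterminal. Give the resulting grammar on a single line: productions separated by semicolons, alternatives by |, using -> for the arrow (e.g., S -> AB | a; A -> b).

S -> e | Ni; H -> e | eRS; N -> HH | Ri | ie; R -> i | HH | HN | Ri | ie

Unit productions: R->N.
Unit pairs (A ⇒* B via units): (R,N).
S: inherits non-unit rules of {S} → Ni | e.
H: inherits non-unit rules of {H} → e | eRS.
N: inherits non-unit rules of {N} → HH | Ri | ie.
R: inherits non-unit rules of {N, R} → HH | HN | Ri | i | ie.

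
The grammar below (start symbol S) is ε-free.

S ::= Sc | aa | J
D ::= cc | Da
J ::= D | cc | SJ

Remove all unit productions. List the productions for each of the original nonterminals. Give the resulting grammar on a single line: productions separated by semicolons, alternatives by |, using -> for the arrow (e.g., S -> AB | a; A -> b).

Unit productions: J->D, S->J.
Unit pairs (A ⇒* B via units): (J,D), (S,D), (S,J).
S: inherits non-unit rules of {D, J, S} → Da | SJ | Sc | aa | cc.
D: inherits non-unit rules of {D} → Da | cc.
J: inherits non-unit rules of {D, J} → Da | SJ | cc.

S -> Da | SJ | Sc | aa | cc; D -> Da | cc; J -> Da | SJ | cc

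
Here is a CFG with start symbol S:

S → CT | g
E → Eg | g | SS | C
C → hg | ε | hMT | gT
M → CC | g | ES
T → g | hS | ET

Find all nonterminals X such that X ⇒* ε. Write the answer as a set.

Directly nullable (have an ε-rule): {C}.
E is nullable via E -> C (every symbol on the right is already known nullable).
M is nullable via M -> CC (every symbol on the right is already known nullable).
Not nullable: S, T — each has a terminal in every rule's right-hand side or depends on a non-nullable symbol.

{C, E, M}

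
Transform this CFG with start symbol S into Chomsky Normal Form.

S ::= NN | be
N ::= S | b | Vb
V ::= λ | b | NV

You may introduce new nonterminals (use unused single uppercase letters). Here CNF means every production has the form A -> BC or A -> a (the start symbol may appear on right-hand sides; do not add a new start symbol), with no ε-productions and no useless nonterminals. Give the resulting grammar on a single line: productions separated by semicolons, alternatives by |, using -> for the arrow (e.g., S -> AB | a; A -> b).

S -> AB | NN; A -> b; B -> e; N -> b | AB | NN | VA; V -> b | AB | NN | NV | VA

Nullable: {V}; after ε-elimination: S -> NN | be; N -> S | b | Vb; V -> N | b | NV.
After unit-elimination: S -> NN | be; N -> b | NN | Vb | be; V -> b | NN | NV | Vb | be.
TERM: introduce A -> b, B -> e and substitute in every rule of length ≥2.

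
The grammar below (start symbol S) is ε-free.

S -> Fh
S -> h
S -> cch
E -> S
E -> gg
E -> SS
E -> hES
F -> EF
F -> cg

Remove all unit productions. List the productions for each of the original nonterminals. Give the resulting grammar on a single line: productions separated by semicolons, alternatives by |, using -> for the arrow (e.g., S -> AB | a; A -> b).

Unit productions: E->S.
Unit pairs (A ⇒* B via units): (E,S).
S: inherits non-unit rules of {S} → Fh | cch | h.
E: inherits non-unit rules of {E, S} → Fh | SS | cch | gg | h | hES.
F: inherits non-unit rules of {F} → EF | cg.

S -> h | Fh | cch; E -> h | Fh | SS | gg | cch | hES; F -> EF | cg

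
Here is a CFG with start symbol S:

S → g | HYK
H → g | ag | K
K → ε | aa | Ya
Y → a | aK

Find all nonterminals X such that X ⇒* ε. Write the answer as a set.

Directly nullable (have an ε-rule): {K}.
H is nullable via H -> K (every symbol on the right is already known nullable).
Not nullable: S, Y — each has a terminal in every rule's right-hand side or depends on a non-nullable symbol.

{H, K}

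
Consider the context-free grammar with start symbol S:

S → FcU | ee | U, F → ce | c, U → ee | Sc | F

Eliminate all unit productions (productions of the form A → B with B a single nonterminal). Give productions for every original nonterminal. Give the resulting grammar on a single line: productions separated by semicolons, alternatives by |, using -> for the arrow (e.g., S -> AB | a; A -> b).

S -> c | Sc | ce | ee | FcU; F -> c | ce; U -> c | Sc | ce | ee

Unit productions: S->U, U->F.
Unit pairs (A ⇒* B via units): (S,F), (S,U), (U,F).
S: inherits non-unit rules of {F, S, U} → FcU | Sc | c | ce | ee.
F: inherits non-unit rules of {F} → c | ce.
U: inherits non-unit rules of {F, U} → Sc | c | ce | ee.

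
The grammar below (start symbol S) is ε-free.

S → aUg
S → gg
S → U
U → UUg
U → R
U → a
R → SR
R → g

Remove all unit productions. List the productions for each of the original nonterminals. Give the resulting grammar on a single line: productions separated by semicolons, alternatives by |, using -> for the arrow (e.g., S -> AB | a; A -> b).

S -> a | g | SR | gg | UUg | aUg; R -> g | SR; U -> a | g | SR | UUg

Unit productions: S->U, U->R.
Unit pairs (A ⇒* B via units): (S,R), (S,U), (U,R).
S: inherits non-unit rules of {R, S, U} → SR | UUg | a | aUg | g | gg.
R: inherits non-unit rules of {R} → SR | g.
U: inherits non-unit rules of {R, U} → SR | UUg | a | g.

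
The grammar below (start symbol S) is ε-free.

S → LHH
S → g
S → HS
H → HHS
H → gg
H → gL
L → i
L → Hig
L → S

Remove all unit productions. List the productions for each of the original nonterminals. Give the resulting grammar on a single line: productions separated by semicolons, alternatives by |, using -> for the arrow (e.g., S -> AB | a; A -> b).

S -> g | HS | LHH; H -> gL | gg | HHS; L -> g | i | HS | Hig | LHH

Unit productions: L->S.
Unit pairs (A ⇒* B via units): (L,S).
S: inherits non-unit rules of {S} → HS | LHH | g.
H: inherits non-unit rules of {H} → HHS | gL | gg.
L: inherits non-unit rules of {L, S} → HS | Hig | LHH | g | i.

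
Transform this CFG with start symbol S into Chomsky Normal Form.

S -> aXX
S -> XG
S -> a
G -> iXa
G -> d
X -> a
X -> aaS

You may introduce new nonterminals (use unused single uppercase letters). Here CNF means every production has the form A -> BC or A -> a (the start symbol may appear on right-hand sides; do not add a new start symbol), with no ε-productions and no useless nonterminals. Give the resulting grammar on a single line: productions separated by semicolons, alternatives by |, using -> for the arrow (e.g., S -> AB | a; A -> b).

S -> a | BD | XG; A -> i; B -> a; C -> XB; D -> XX; E -> BS; G -> d | AC; X -> a | BE

No ε-productions.
No unit productions to eliminate.
TERM: introduce B -> a, A -> i and substitute in every rule of length ≥2.
BIN: G -> AXB becomes G -> AC, C -> XB; S -> BXX becomes S -> BD, D -> XX; X -> BBS becomes X -> BE, E -> BS.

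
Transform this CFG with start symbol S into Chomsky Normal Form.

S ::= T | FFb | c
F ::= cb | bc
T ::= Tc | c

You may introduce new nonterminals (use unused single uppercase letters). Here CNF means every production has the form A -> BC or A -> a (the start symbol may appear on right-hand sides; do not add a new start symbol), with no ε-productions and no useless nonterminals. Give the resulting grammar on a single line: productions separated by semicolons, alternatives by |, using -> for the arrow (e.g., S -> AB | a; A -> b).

No ε-productions.
After unit-elimination: S -> c | Tc | FFb; F -> bc | cb; T -> c | Tc.
TERM: introduce A -> b, B -> c and substitute in every rule of length ≥2.
BIN: S -> FFA becomes S -> FC, C -> FA.

S -> c | FC | TB; A -> b; B -> c; C -> FA; F -> AB | BA; T -> c | TB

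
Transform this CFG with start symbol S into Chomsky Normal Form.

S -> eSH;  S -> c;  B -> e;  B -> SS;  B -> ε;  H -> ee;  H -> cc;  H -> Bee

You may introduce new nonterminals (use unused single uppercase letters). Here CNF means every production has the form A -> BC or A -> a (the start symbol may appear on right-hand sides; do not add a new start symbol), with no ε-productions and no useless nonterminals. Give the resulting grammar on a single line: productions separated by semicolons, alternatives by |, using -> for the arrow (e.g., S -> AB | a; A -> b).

Nullable: {B}; after ε-elimination: S -> c | eSH; B -> e | SS; H -> cc | ee | Bee.
No unit productions to eliminate.
TERM: introduce C -> c, A -> e and substitute in every rule of length ≥2.
BIN: H -> BAA becomes H -> BD, D -> AA; S -> ASH becomes S -> AE, E -> SH.

S -> c | AE; A -> e; B -> e | SS; C -> c; D -> AA; E -> SH; H -> AA | BD | CC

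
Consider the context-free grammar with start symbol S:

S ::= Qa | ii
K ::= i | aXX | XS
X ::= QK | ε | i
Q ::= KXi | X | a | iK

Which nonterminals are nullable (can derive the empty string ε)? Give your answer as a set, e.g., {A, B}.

Directly nullable (have an ε-rule): {X}.
Q is nullable via Q -> X (every symbol on the right is already known nullable).
Not nullable: K, S — each has a terminal in every rule's right-hand side or depends on a non-nullable symbol.

{Q, X}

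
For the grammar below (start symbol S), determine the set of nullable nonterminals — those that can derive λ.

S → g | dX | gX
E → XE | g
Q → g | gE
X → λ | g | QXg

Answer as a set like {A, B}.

Directly nullable (have an ε-rule): {X}.
Not nullable: E, Q, S — each has a terminal in every rule's right-hand side or depends on a non-nullable symbol.

{X}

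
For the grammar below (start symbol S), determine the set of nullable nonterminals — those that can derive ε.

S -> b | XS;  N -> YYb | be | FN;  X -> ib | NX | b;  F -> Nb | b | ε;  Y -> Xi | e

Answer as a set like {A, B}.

{F}

Directly nullable (have an ε-rule): {F}.
Not nullable: N, S, X, Y — each has a terminal in every rule's right-hand side or depends on a non-nullable symbol.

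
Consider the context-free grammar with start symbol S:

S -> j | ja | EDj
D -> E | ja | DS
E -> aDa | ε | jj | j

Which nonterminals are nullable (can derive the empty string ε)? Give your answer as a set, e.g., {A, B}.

{D, E}

Directly nullable (have an ε-rule): {E}.
D is nullable via D -> E (every symbol on the right is already known nullable).
Not nullable: S — each has a terminal in every rule's right-hand side or depends on a non-nullable symbol.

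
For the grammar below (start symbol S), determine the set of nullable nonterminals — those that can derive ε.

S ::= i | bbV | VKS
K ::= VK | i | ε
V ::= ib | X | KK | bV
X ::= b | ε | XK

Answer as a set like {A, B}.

Directly nullable (have an ε-rule): {K, X}.
V is nullable via V -> X (every symbol on the right is already known nullable).
Not nullable: S — each has a terminal in every rule's right-hand side or depends on a non-nullable symbol.

{K, V, X}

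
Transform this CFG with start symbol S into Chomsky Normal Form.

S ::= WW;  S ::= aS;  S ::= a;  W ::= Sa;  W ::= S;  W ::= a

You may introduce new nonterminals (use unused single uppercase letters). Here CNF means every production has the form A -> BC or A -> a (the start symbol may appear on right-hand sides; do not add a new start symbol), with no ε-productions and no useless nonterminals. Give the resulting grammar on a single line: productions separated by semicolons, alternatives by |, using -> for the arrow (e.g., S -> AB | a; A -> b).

S -> a | AS | WW; A -> a; W -> a | AS | SA | WW

No ε-productions.
After unit-elimination: S -> a | WW | aS; W -> a | Sa | WW | aS.
TERM: introduce A -> a and substitute in every rule of length ≥2.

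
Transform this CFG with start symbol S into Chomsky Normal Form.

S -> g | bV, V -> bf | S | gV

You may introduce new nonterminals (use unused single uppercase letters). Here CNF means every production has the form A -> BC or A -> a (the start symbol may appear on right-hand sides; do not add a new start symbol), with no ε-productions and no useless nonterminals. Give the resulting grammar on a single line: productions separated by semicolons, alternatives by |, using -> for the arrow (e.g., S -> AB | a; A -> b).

No ε-productions.
After unit-elimination: S -> g | bV; V -> g | bV | bf | gV.
TERM: introduce A -> b, B -> f, C -> g and substitute in every rule of length ≥2.

S -> g | AV; A -> b; B -> f; C -> g; V -> g | AB | AV | CV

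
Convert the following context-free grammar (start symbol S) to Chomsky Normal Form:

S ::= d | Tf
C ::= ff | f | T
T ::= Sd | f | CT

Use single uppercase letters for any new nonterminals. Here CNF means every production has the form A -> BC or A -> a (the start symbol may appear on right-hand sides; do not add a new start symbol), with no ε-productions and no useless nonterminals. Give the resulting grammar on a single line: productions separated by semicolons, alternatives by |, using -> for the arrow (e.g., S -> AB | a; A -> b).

No ε-productions.
After unit-elimination: S -> d | Tf; C -> f | CT | Sd | ff; T -> f | CT | Sd.
TERM: introduce A -> d, B -> f and substitute in every rule of length ≥2.

S -> d | TB; A -> d; B -> f; C -> f | BB | CT | SA; T -> f | CT | SA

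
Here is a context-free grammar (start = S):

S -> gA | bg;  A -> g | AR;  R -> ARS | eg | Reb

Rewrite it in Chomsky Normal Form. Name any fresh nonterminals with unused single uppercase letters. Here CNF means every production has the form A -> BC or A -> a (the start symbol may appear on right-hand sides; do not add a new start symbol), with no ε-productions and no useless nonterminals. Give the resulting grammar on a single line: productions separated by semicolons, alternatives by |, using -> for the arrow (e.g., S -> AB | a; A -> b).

S -> CD | DA; A -> g | AR; B -> e; C -> b; D -> g; E -> RS; F -> BC; R -> AE | BD | RF

No ε-productions.
No unit productions to eliminate.
TERM: introduce C -> b, B -> e, D -> g and substitute in every rule of length ≥2.
BIN: R -> ARS becomes R -> AE, E -> RS; R -> RBC becomes R -> RF, F -> BC.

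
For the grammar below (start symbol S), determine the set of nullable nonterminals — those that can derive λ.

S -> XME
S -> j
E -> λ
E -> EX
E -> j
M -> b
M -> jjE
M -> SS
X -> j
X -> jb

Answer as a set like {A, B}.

{E}

Directly nullable (have an ε-rule): {E}.
Not nullable: M, S, X — each has a terminal in every rule's right-hand side or depends on a non-nullable symbol.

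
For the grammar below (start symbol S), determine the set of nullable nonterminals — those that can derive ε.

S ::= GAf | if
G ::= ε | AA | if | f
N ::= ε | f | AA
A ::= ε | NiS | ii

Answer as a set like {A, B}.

{A, G, N}

Directly nullable (have an ε-rule): {A, G, N}.
Not nullable: S — each has a terminal in every rule's right-hand side or depends on a non-nullable symbol.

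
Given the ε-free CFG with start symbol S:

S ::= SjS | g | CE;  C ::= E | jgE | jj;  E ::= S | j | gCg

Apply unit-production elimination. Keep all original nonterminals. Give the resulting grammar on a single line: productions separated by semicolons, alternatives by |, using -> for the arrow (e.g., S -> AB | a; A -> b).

Unit productions: C->E, E->S.
Unit pairs (A ⇒* B via units): (C,E), (C,S), (E,S).
S: inherits non-unit rules of {S} → CE | SjS | g.
C: inherits non-unit rules of {C, E, S} → CE | SjS | g | gCg | j | jgE | jj.
E: inherits non-unit rules of {E, S} → CE | SjS | g | gCg | j.

S -> g | CE | SjS; C -> g | j | CE | jj | SjS | gCg | jgE; E -> g | j | CE | SjS | gCg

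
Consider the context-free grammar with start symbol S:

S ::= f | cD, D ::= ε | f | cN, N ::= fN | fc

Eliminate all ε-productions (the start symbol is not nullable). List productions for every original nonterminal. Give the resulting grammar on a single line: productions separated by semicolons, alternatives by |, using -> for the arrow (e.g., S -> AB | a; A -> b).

Nullable set: {D}.
S -> cD: D nullable, giving c | cD.
Drop D -> ε.
Unchanged (no nullable symbols): S -> f; D -> cN; D -> f; N -> fN; N -> fc.

S -> c | f | cD; D -> f | cN; N -> fN | fc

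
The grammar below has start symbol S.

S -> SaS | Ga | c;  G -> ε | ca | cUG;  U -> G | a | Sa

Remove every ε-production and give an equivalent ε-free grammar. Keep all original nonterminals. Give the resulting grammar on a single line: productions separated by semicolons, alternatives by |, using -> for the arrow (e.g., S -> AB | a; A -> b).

Nullable set: {G, U}.
S -> Ga: G nullable, giving Ga | a.
Drop G -> ε.
G -> cUG: U, G nullable, giving c | cG | cU | cUG.
U -> G: G nullable, giving G.
Unchanged (no nullable symbols): S -> SaS; S -> c; G -> ca; U -> Sa; U -> a.

S -> a | c | Ga | SaS; G -> c | cG | cU | ca | cUG; U -> G | a | Sa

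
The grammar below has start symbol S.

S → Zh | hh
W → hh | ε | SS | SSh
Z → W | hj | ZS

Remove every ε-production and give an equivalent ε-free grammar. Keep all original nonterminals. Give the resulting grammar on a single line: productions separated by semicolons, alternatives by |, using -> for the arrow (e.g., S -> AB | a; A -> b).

Nullable set: {W, Z}.
S -> Zh: Z nullable, giving Zh | h.
Drop W -> ε.
Z -> W: W nullable, giving W.
Z -> ZS: Z nullable, giving S | ZS.
Unchanged (no nullable symbols): S -> hh; W -> SS; W -> SSh; W -> hh; Z -> hj.

S -> h | Zh | hh; W -> SS | hh | SSh; Z -> S | W | ZS | hj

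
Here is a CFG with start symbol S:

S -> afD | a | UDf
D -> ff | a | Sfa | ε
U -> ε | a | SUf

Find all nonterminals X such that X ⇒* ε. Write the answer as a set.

{D, U}

Directly nullable (have an ε-rule): {D, U}.
Not nullable: S — each has a terminal in every rule's right-hand side or depends on a non-nullable symbol.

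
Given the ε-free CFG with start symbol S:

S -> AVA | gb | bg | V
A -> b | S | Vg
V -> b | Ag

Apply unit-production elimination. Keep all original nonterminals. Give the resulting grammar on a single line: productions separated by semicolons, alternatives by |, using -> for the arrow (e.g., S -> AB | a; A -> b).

Unit productions: A->S, S->V.
Unit pairs (A ⇒* B via units): (A,S), (A,V), (S,V).
S: inherits non-unit rules of {S, V} → AVA | Ag | b | bg | gb.
A: inherits non-unit rules of {A, S, V} → AVA | Ag | Vg | b | bg | gb.
V: inherits non-unit rules of {V} → Ag | b.

S -> b | Ag | bg | gb | AVA; A -> b | Ag | Vg | bg | gb | AVA; V -> b | Ag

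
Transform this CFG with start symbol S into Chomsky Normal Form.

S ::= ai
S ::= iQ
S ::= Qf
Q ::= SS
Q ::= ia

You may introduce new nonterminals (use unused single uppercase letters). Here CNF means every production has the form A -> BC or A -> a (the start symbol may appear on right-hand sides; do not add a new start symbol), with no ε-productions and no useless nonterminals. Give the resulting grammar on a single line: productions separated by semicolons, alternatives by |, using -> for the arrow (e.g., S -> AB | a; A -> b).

No ε-productions.
No unit productions to eliminate.
TERM: introduce B -> a, C -> f, A -> i and substitute in every rule of length ≥2.

S -> AQ | BA | QC; A -> i; B -> a; C -> f; Q -> AB | SS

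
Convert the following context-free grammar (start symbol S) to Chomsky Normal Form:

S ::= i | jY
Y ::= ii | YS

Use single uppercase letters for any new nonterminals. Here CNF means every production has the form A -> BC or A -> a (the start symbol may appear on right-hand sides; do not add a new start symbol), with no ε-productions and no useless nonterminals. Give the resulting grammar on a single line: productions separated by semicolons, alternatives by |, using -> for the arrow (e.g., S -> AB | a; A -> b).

S -> i | AY; A -> j; B -> i; Y -> BB | YS

No ε-productions.
No unit productions to eliminate.
TERM: introduce B -> i, A -> j and substitute in every rule of length ≥2.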